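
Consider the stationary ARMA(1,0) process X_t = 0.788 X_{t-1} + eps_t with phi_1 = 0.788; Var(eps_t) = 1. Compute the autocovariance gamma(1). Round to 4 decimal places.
\gamma(1) = 2.0788

Multiply the model equation by X_{t-k} and take expectations. With theta_0 = psi_0 = 1 and psi_j the MA(infinity) weights, this gives
  gamma(k) - sum_i phi_i gamma(k-i) = c_k,
  c_k = sigma^2 * sum_{j=k..q} theta_j psi_{j-k}   (c_k = 0 for k > q),
using gamma(-m) = gamma(m).
Pure AR (q = 0): c_0 = sigma^2 = 1, c_k = 0 for k >= 1.
Equations for k = 0 and k = 1 (AR order 1):
  gamma(0) = phi_1 gamma(1) + c_0
  gamma(1) = phi_1 gamma(0) + c_1
Substituting the second into the first: gamma(0) (1 - phi_1^2) = c_0 + phi_1 c_1, so
  gamma(0) = c_0 / (1 - phi_1^2) = 1 / (1 - (0.788)^2) = 1 / 0.379056 = 2.638133.
  gamma(1) = phi_1 gamma(0) = (0.788)(2.638133) = 2.078849.
Therefore gamma(1) = 2.0788 (to 4 decimal places).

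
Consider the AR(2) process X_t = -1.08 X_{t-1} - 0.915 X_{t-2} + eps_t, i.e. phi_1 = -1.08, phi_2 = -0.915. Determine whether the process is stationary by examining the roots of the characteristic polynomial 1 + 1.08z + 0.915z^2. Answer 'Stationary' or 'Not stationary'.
\text{Stationary}

The AR(p) characteristic polynomial is P(z) = 1 + 1.08z + 0.915z^2.
Stationarity requires all roots to lie outside the unit circle, i.e. |z| > 1 for every root.
Set 1 + (1.08) z + (0.915) z^2 = 0, i.e. a z^2 + b z + c = 0 with a = 0.915, b = 1.08, c = 1.
Discriminant D = b^2 - 4ac = (1.08)^2 - 4*(0.915)*1 = 1.1664 - (3.66) = -2.4936.
D < 0, so the roots are the complex-conjugate pair z = (-b +/- i sqrt(-D)) / (2a) = -0.5902 +/- 0.8629i.
For a conjugate pair |z|^2 = z * conj(z) = (product of roots) = c/a = 1/(0.915) = 1.092896, so |z| = sqrt(1.092896) = 1.0454 for both roots.
Moduli of all roots: 1.0454, 1.0454.
All moduli strictly greater than 1? Yes.
Verdict: Stationary.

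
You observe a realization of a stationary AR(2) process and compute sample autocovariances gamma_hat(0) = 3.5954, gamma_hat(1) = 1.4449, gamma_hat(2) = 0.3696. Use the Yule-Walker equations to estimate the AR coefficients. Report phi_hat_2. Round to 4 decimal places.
\hat\phi_{2} = -0.0700

The Yule-Walker equations for an AR(p) process read, in matrix form,
  Gamma_p phi = r_p,   with   (Gamma_p)_{ij} = gamma(|i - j|),
                       (r_p)_i = gamma(i),   i,j = 1..p.
Substitute the sample gammas (Toeplitz matrix and right-hand side of size 2):
  Gamma_p = [[3.5954, 1.4449], [1.4449, 3.5954]]
  r_p     = [1.4449, 0.3696]
Written out:
  3.5954 phi_1 + 1.4449 phi_2 = 1.4449
  1.4449 phi_1 + 3.5954 phi_2 = 0.3696
Solve by Cramer's rule:
  det = gamma(0)^2 - gamma(1)^2 = (3.5954)^2 - (1.4449)^2 = 12.92690116 - 2.08773601 = 10.83916515
  phi_hat_1 = [gamma(1) gamma(0) - gamma(1) gamma(2)] / det = [(1.4449)(3.5954) - (1.4449)(0.3696)] / 10.83916515 = 4.66095842 / 10.83916515 = 0.43
  phi_hat_2 = [gamma(0) gamma(2) - gamma(1)^2] / det = [(3.5954)(0.3696) - (1.4449)^2] / 10.83916515 = -0.75887617 / 10.83916515 = -0.07
So phi_hat = [0.4300, -0.0700].
Therefore phi_hat_2 = -0.0700.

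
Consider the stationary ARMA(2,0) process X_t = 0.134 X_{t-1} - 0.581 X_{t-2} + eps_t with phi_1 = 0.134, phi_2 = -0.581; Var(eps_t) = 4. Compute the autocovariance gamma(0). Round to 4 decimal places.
\gamma(0) = 6.0820

Multiply the model equation by X_{t-k} and take expectations. With theta_0 = psi_0 = 1 and psi_j the MA(infinity) weights, this gives
  gamma(k) - sum_i phi_i gamma(k-i) = c_k,
  c_k = sigma^2 * sum_{j=k..q} theta_j psi_{j-k}   (c_k = 0 for k > q),
using gamma(-m) = gamma(m).
Pure AR (q = 0): c_0 = sigma^2 = 4, c_k = 0 for k >= 1.
Equations for k = 0, 1, 2 (AR order 2, c_2 = 0):
  (E0) gamma(0) = phi_1 gamma(1) + phi_2 gamma(2) + c_0
  (E1) gamma(1) = phi_1 gamma(0) + phi_2 gamma(1) + c_1
  (E2) gamma(2) = phi_1 gamma(1) + phi_2 gamma(0)
From (E1): gamma(1) = A gamma(0) + B with
  A = phi_1 / (1 - phi_2) = 0.134 / 1.581 = 0.084756,   B = c_1 / (1 - phi_2) = 0 / 1.581 = 0.
Insert (E2) into (E0): gamma(0) (1 - phi_2^2) = phi_1 (1 + phi_2) gamma(1) + c_0.
  phi_1 (1 + phi_2) = (0.134)(0.419) = 0.056146,   1 - phi_2^2 = 0.662439.
Replace gamma(1) by A gamma(0) + B and collect gamma(0):
  gamma(0) [0.662439 - (0.056146)(0.084756)] = c_0 = 4
  gamma(0) * 0.65768 = 4
  gamma(0) = 4 / 0.65768 = 6.081983.
Therefore gamma(0) = 6.0820 (to 4 decimal places).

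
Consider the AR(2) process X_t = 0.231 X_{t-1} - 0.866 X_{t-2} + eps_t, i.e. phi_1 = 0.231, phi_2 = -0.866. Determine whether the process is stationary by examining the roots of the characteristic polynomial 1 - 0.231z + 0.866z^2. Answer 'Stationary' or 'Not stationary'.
\text{Stationary}

The AR(p) characteristic polynomial is P(z) = 1 - 0.231z + 0.866z^2.
Stationarity requires all roots to lie outside the unit circle, i.e. |z| > 1 for every root.
Set 1 + (-0.231) z + (0.866) z^2 = 0, i.e. a z^2 + b z + c = 0 with a = 0.866, b = -0.231, c = 1.
Discriminant D = b^2 - 4ac = (-0.231)^2 - 4*(0.866)*1 = 0.053361 - (3.464) = -3.410639.
D < 0, so the roots are the complex-conjugate pair z = (-b +/- i sqrt(-D)) / (2a) = 0.1334 +/- 1.0663i.
For a conjugate pair |z|^2 = z * conj(z) = (product of roots) = c/a = 1/(0.866) = 1.154734, so |z| = sqrt(1.154734) = 1.0746 for both roots.
Moduli of all roots: 1.0746, 1.0746.
All moduli strictly greater than 1? Yes.
Verdict: Stationary.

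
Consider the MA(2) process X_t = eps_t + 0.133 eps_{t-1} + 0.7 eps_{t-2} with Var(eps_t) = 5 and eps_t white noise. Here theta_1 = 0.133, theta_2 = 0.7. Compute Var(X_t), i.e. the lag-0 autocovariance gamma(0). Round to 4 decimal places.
\gamma(0) = 7.5384

For an MA(q) process X_t = eps_t + sum_i theta_i eps_{t-i} with
Var(eps_t) = sigma^2, the variance is
  gamma(0) = sigma^2 * (1 + sum_i theta_i^2).
  sum_i theta_i^2 = (0.133)^2 + (0.7)^2 = 0.017689 + 0.49 = 0.507689.
  gamma(0) = 5 * (1 + 0.507689) = 5 * 1.507689 = 7.538445, which rounds to 7.5384.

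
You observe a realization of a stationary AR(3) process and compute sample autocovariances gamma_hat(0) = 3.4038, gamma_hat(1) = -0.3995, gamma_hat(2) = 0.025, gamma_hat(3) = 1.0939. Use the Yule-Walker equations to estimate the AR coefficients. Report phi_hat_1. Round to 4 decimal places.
\hat\phi_{1} = -0.1160

The Yule-Walker equations for an AR(p) process read, in matrix form,
  Gamma_p phi = r_p,   with   (Gamma_p)_{ij} = gamma(|i - j|),
                       (r_p)_i = gamma(i),   i,j = 1..p.
Substitute the sample gammas (Toeplitz matrix and right-hand side of size 3):
  Gamma_p = [[3.4038, -0.3995, 0.025], [-0.3995, 3.4038, -0.3995], [0.025, -0.3995, 3.4038]]
  r_p     = [-0.3995, 0.025, 1.0939]
Written out (R1..R3):
  (R1) 3.4038 phi_1 - 0.3995 phi_2 + 0.025 phi_3 = -0.3995
  (R2) -0.3995 phi_1 + 3.4038 phi_2 - 0.3995 phi_3 = 0.025
  (R3) 0.025 phi_1 - 0.3995 phi_2 + 3.4038 phi_3 = 1.0939
Gaussian elimination:
  R2 <- R2 - (-0.3995/3.4038) R1 = R2 - (-0.117369) R1:  3.356911 phi_2 - 0.396566 phi_3 = -0.021889
  R3 <- R3 - (0.025/3.4038) R1 = R3 - (0.007345) R1:  -0.396566 phi_2 + 3.403616 phi_3 = 1.096834
  R3 <- R3 - (-0.396566/3.356911) R2 = R3 - (-0.118134) R2:  3.356768 phi_3 = 1.094248
Back-substitution:
  phi_hat_3 = 1.094248 / 3.356768 = 0.325983
  phi_hat_2 = (-0.021889 - (-0.396566)(0.325983)) / 3.356911 = 0.031989
  phi_hat_1 = (-0.3995 - (-0.3995)(0.031989) - (0.025)(0.325983)) / 3.4038 = -0.116009
So phi_hat = [-0.1160, 0.0320, 0.3260].
Therefore phi_hat_1 = -0.1160.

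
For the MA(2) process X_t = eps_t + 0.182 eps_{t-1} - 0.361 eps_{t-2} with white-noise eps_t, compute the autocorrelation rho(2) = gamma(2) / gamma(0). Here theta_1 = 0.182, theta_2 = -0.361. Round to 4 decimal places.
\rho(2) = -0.3103

For an MA(q) process with theta_0 = 1, the autocovariance is
  gamma(k) = sigma^2 * sum_{i=0..q-k} theta_i * theta_{i+k},
and rho(k) = gamma(k) / gamma(0). Sigma^2 cancels.
  numerator   = (1)*(-0.361) = -0.361.
  denominator = (1)^2 + (0.182)^2 + (-0.361)^2 = 1.163445.
  rho(2) = -0.361 / 1.163445 = -0.3103.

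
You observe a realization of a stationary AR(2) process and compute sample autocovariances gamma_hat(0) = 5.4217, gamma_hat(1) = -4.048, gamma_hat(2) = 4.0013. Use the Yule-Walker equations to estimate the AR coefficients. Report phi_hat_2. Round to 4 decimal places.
\hat\phi_{2} = 0.4080

The Yule-Walker equations for an AR(p) process read, in matrix form,
  Gamma_p phi = r_p,   with   (Gamma_p)_{ij} = gamma(|i - j|),
                       (r_p)_i = gamma(i),   i,j = 1..p.
Substitute the sample gammas (Toeplitz matrix and right-hand side of size 2):
  Gamma_p = [[5.4217, -4.048], [-4.048, 5.4217]]
  r_p     = [-4.048, 4.0013]
Written out:
  5.4217 phi_1 - 4.048 phi_2 = -4.048
  -4.048 phi_1 + 5.4217 phi_2 = 4.0013
Solve by Cramer's rule:
  det = gamma(0)^2 - gamma(1)^2 = (5.4217)^2 - (-4.048)^2 = 29.39483089 - 16.386304 = 13.00852689
  phi_hat_1 = [gamma(1) gamma(0) - gamma(1) gamma(2)] / det = [(-4.048)(5.4217) - (-4.048)(4.0013)] / 13.00852689 = -5.7497792 / 13.00852689 = -0.442
  phi_hat_2 = [gamma(0) gamma(2) - gamma(1)^2] / det = [(5.4217)(4.0013) - (-4.048)^2] / 13.00852689 = 5.30754421 / 13.00852689 = 0.408
So phi_hat = [-0.4420, 0.4080].
Therefore phi_hat_2 = 0.4080.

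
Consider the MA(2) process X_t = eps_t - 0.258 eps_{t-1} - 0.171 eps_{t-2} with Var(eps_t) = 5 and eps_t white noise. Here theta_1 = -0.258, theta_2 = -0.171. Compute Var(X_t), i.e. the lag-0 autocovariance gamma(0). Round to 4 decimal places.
\gamma(0) = 5.4790

For an MA(q) process X_t = eps_t + sum_i theta_i eps_{t-i} with
Var(eps_t) = sigma^2, the variance is
  gamma(0) = sigma^2 * (1 + sum_i theta_i^2).
  sum_i theta_i^2 = (-0.258)^2 + (-0.171)^2 = 0.066564 + 0.029241 = 0.095805.
  gamma(0) = 5 * (1 + 0.095805) = 5 * 1.095805 = 5.479025, which rounds to 5.4790.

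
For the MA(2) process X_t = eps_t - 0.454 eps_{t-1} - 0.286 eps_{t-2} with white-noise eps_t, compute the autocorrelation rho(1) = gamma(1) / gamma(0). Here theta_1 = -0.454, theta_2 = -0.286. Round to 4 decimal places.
\rho(1) = -0.2517

For an MA(q) process with theta_0 = 1, the autocovariance is
  gamma(k) = sigma^2 * sum_{i=0..q-k} theta_i * theta_{i+k},
and rho(k) = gamma(k) / gamma(0). Sigma^2 cancels.
  numerator   = (1)*(-0.454) + (-0.454)*(-0.286) = -0.324156.
  denominator = (1)^2 + (-0.454)^2 + (-0.286)^2 = 1.287912.
  rho(1) = -0.324156 / 1.287912 = -0.2517.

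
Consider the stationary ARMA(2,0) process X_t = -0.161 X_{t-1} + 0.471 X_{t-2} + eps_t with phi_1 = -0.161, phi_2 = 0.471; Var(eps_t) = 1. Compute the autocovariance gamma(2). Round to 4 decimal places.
\gamma(2) = 0.7365

Multiply the model equation by X_{t-k} and take expectations. With theta_0 = psi_0 = 1 and psi_j the MA(infinity) weights, this gives
  gamma(k) - sum_i phi_i gamma(k-i) = c_k,
  c_k = sigma^2 * sum_{j=k..q} theta_j psi_{j-k}   (c_k = 0 for k > q),
using gamma(-m) = gamma(m).
Pure AR (q = 0): c_0 = sigma^2 = 1, c_k = 0 for k >= 1.
Equations for k = 0, 1, 2 (AR order 2, c_2 = 0):
  (E0) gamma(0) = phi_1 gamma(1) + phi_2 gamma(2) + c_0
  (E1) gamma(1) = phi_1 gamma(0) + phi_2 gamma(1) + c_1
  (E2) gamma(2) = phi_1 gamma(1) + phi_2 gamma(0)
From (E1): gamma(1) = A gamma(0) + B with
  A = phi_1 / (1 - phi_2) = -0.161 / 0.529 = -0.304348,   B = c_1 / (1 - phi_2) = 0 / 0.529 = 0.
Insert (E2) into (E0): gamma(0) (1 - phi_2^2) = phi_1 (1 + phi_2) gamma(1) + c_0.
  phi_1 (1 + phi_2) = (-0.161)(1.471) = -0.236831,   1 - phi_2^2 = 0.778159.
Replace gamma(1) by A gamma(0) + B and collect gamma(0):
  gamma(0) [0.778159 - (-0.236831)(-0.304348)] = c_0 = 1
  gamma(0) * 0.70608 = 1
  gamma(0) = 1 / 0.70608 = 1.41627.
  gamma(1) = A gamma(0) = (-0.304348)(1.41627) = -0.431039.
  gamma(2) = phi_1 gamma(1) + phi_2 gamma(0) = (-0.161)(-0.431039) + (0.471)(1.41627) = 0.73646.
Therefore gamma(2) = 0.7365 (to 4 decimal places).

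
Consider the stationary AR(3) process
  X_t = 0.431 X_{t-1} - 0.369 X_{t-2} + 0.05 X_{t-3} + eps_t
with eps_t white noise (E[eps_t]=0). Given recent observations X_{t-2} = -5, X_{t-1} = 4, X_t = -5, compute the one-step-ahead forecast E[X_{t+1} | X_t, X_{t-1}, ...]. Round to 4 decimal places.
E[X_{t+1} \mid \mathcal F_t] = -3.8810

For an AR(p) model X_t = c + sum_i phi_i X_{t-i} + eps_t, the
one-step-ahead conditional mean is
  E[X_{t+1} | X_t, ...] = c + sum_i phi_i X_{t+1-i}.
Substitute known values:
  E[X_{t+1} | ...] = (0.431) * (-5) + (-0.369) * (4) + (0.05) * (-5)
                   = -3.8810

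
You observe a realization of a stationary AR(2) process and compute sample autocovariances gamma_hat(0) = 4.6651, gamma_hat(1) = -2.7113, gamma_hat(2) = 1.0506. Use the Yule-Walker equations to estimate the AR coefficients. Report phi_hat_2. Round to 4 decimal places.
\hat\phi_{2} = -0.1700

The Yule-Walker equations for an AR(p) process read, in matrix form,
  Gamma_p phi = r_p,   with   (Gamma_p)_{ij} = gamma(|i - j|),
                       (r_p)_i = gamma(i),   i,j = 1..p.
Substitute the sample gammas (Toeplitz matrix and right-hand side of size 2):
  Gamma_p = [[4.6651, -2.7113], [-2.7113, 4.6651]]
  r_p     = [-2.7113, 1.0506]
Written out:
  4.6651 phi_1 - 2.7113 phi_2 = -2.7113
  -2.7113 phi_1 + 4.6651 phi_2 = 1.0506
Solve by Cramer's rule:
  det = gamma(0)^2 - gamma(1)^2 = (4.6651)^2 - (-2.7113)^2 = 21.76315801 - 7.35114769 = 14.41201032
  phi_hat_1 = [gamma(1) gamma(0) - gamma(1) gamma(2)] / det = [(-2.7113)(4.6651) - (-2.7113)(1.0506)] / 14.41201032 = -9.79999385 / 14.41201032 = -0.68
  phi_hat_2 = [gamma(0) gamma(2) - gamma(1)^2] / det = [(4.6651)(1.0506) - (-2.7113)^2] / 14.41201032 = -2.44999363 / 14.41201032 = -0.17
So phi_hat = [-0.6800, -0.1700].
Therefore phi_hat_2 = -0.1700.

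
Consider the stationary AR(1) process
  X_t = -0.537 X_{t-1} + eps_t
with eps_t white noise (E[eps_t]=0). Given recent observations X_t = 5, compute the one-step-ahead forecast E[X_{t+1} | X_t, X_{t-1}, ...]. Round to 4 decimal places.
E[X_{t+1} \mid \mathcal F_t] = -2.6850

For an AR(p) model X_t = c + sum_i phi_i X_{t-i} + eps_t, the
one-step-ahead conditional mean is
  E[X_{t+1} | X_t, ...] = c + sum_i phi_i X_{t+1-i}.
Substitute known values:
  E[X_{t+1} | ...] = (-0.537) * (5)
                   = -2.6850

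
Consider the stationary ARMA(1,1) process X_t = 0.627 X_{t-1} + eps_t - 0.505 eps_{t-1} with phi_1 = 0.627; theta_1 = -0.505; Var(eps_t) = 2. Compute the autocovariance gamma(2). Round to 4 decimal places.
\gamma(2) = 0.1723

Multiply the model equation by X_{t-k} and take expectations. With theta_0 = psi_0 = 1 and psi_j the MA(infinity) weights, this gives
  gamma(k) - sum_i phi_i gamma(k-i) = c_k,
  c_k = sigma^2 * sum_{j=k..q} theta_j psi_{j-k}   (c_k = 0 for k > q),
using gamma(-m) = gamma(m).
psi-weights needed (psi_j = theta_j + sum_i phi_i psi_{j-i}):
  psi_1 = theta_1 + phi_1 = -0.505 + (0.627) = 0.122
Right-hand sides:
  c_0 = sigma^2 (1 + theta_1 psi_1) = 2 * (1 + (-0.505)(0.122)) = 2 * 0.93839 = 1.87678
  c_1 = sigma^2 theta_1 = 2 * (-0.505) = -1.01
  c_2 = 0
Equations for k = 0 and k = 1 (AR order 1):
  gamma(0) = phi_1 gamma(1) + c_0
  gamma(1) = phi_1 gamma(0) + c_1
Substituting the second into the first: gamma(0) (1 - phi_1^2) = c_0 + phi_1 c_1, so
  gamma(0) = (c_0 + phi_1 c_1) / (1 - phi_1^2) = (1.87678 + (0.627)(-1.01)) / (1 - (0.627)^2) = 1.24351 / 0.606871 = 2.049052.
  gamma(1) = phi_1 gamma(0) + c_1 = (0.627)(2.049052) + (-1.01) = 0.274755.
For k = 2 (> q): gamma(2) = phi_1 gamma(1) = (0.627)(0.274755) = 0.172272.
Therefore gamma(2) = 0.1723 (to 4 decimal places).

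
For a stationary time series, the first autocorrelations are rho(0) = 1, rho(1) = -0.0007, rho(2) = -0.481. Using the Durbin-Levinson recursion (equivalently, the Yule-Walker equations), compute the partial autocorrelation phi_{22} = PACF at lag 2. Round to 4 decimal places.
\phi_{22} = -0.4810

The PACF at lag k is phi_{kk}, the last component of the solution
to the Yule-Walker system G_k phi = r_k where
  (G_k)_{ij} = rho(|i - j|), (r_k)_i = rho(i), i,j = 1..k.
Equivalently, Durbin-Levinson gives phi_{kk} iteratively:
  phi_{11} = rho(1)
  phi_{kk} = [rho(k) - sum_{j=1..k-1} phi_{k-1,j} rho(k-j)]
            / [1 - sum_{j=1..k-1} phi_{k-1,j} rho(j)],
  phi_{k,j} = phi_{k-1,j} - phi_{kk} phi_{k-1,k-j},  j = 1..k-1.
Step k = 1:
  phi_11 = rho(1) = -0.0007.
Step k = 2:
  phi_22 = [rho(2) - phi_11 rho(1)] / [1 - phi_11 rho(1)] = [-0.481 - (-0.0007)(-0.0007)] / [1 - (-0.0007)(-0.0007)]
         = -0.48100049 / 0.99999951 = -0.481.
Therefore phi_{22} = -0.4810.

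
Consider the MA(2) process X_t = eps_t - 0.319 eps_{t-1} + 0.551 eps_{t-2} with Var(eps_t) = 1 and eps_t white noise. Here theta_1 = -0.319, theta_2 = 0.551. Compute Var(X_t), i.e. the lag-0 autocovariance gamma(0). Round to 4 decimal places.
\gamma(0) = 1.4054

For an MA(q) process X_t = eps_t + sum_i theta_i eps_{t-i} with
Var(eps_t) = sigma^2, the variance is
  gamma(0) = sigma^2 * (1 + sum_i theta_i^2).
  sum_i theta_i^2 = (-0.319)^2 + (0.551)^2 = 0.101761 + 0.303601 = 0.405362.
  gamma(0) = 1 * (1 + 0.405362) = 1 * 1.405362 = 1.405362, which rounds to 1.4054.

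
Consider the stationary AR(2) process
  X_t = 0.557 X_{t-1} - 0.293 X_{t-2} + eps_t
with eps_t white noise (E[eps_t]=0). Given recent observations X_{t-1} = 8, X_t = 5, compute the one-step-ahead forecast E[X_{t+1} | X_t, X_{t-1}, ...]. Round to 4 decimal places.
E[X_{t+1} \mid \mathcal F_t] = 0.4410

For an AR(p) model X_t = c + sum_i phi_i X_{t-i} + eps_t, the
one-step-ahead conditional mean is
  E[X_{t+1} | X_t, ...] = c + sum_i phi_i X_{t+1-i}.
Substitute known values:
  E[X_{t+1} | ...] = (0.557) * (5) + (-0.293) * (8)
                   = 0.4410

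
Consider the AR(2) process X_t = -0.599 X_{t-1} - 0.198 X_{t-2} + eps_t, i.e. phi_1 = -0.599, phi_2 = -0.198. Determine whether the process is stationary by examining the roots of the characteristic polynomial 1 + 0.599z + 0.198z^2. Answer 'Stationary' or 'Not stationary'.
\text{Stationary}

The AR(p) characteristic polynomial is P(z) = 1 + 0.599z + 0.198z^2.
Stationarity requires all roots to lie outside the unit circle, i.e. |z| > 1 for every root.
Set 1 + (0.599) z + (0.198) z^2 = 0, i.e. a z^2 + b z + c = 0 with a = 0.198, b = 0.599, c = 1.
Discriminant D = b^2 - 4ac = (0.599)^2 - 4*(0.198)*1 = 0.358801 - (0.792) = -0.433199.
D < 0, so the roots are the complex-conjugate pair z = (-b +/- i sqrt(-D)) / (2a) = -1.5126 +/- 1.6621i.
For a conjugate pair |z|^2 = z * conj(z) = (product of roots) = c/a = 1/(0.198) = 5.050505, so |z| = sqrt(5.050505) = 2.2473 for both roots.
Moduli of all roots: 2.2473, 2.2473.
All moduli strictly greater than 1? Yes.
Verdict: Stationary.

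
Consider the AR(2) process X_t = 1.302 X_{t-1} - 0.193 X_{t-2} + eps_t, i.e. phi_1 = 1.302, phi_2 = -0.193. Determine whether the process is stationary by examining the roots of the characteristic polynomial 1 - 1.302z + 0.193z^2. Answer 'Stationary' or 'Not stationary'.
\text{Not stationary}

The AR(p) characteristic polynomial is P(z) = 1 - 1.302z + 0.193z^2.
Stationarity requires all roots to lie outside the unit circle, i.e. |z| > 1 for every root.
Set 1 + (-1.302) z + (0.193) z^2 = 0, i.e. a z^2 + b z + c = 0 with a = 0.193, b = -1.302, c = 1.
Discriminant D = b^2 - 4ac = (-1.302)^2 - 4*(0.193)*1 = 1.695204 - (0.772) = 0.923204.
D >= 0, so the roots are real: z = (-b +/- sqrt(D)) / (2a) = (1.302 +/- 0.960835) / (0.386).
  z_1 = (1.302 + 0.960835) / (0.386) = 5.8623,   |z_1| = 5.8623.
  z_2 = (1.302 - 0.960835) / (0.386) = 0.8838,   |z_2| = 0.8838.
Moduli of all roots: 5.8623, 0.8838.
All moduli strictly greater than 1? No.
Verdict: Not stationary.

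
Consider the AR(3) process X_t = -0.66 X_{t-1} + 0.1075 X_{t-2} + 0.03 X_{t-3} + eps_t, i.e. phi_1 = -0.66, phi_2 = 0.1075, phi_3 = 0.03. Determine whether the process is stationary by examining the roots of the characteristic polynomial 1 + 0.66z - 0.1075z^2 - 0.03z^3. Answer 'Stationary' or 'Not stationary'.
\text{Stationary}

The AR(p) characteristic polynomial is P(z) = 1 + 0.66z - 0.1075z^2 - 0.03z^3.
Stationarity requires all roots to lie outside the unit circle, i.e. |z| > 1 for every root.
Degree 3: look for a simple real root z0 first, then factor out (1 - z/z0) and solve the remaining quadratic.
Testing z0 = 4: P(4) = 1 + (0.66)(4) + (-0.1075)(4)^2 + (-0.03)(4)^3
  = 1 + (2.64) + (-1.72) + (-1.92) = 0.  So z_0 = 4 is a root, |z_0| = 4.
Divide out the factor (1 - 0.25 z) = (1 - z/z0) (since 1/z0 = 0.25):
  P(z) = (1 - 0.25 z)(1 + (0.91) z + (0.12) z^2)
  [check: z-coef 0.91 - (0.25) = 0.66; z^2-coef 0.12 - (0.25)(0.91) = -0.1075; z^3-coef -(0.25)(0.12) = -0.03.]
Remaining roots from the quadratic factor 1 + (0.91) z + (0.12) z^2:
  Set 1 + (0.91) z + (0.12) z^2 = 0, i.e. a z^2 + b z + c = 0 with a = 0.12, b = 0.91, c = 1.
  Discriminant D = b^2 - 4ac = (0.91)^2 - 4*(0.12)*1 = 0.8281 - (0.48) = 0.3481.
  D >= 0, so the roots are real: z = (-b +/- sqrt(D)) / (2a) = (-0.91 +/- 0.59) / (0.24).
    z_1 = (-0.91 + 0.59) / (0.24) = -1.3333,   |z_1| = 1.3333.
    z_2 = (-0.91 - 0.59) / (0.24) = -6.25,   |z_2| = 6.25.
Moduli of all roots: 4.0000, 1.3333, 6.2500.
All moduli strictly greater than 1? Yes.
Verdict: Stationary.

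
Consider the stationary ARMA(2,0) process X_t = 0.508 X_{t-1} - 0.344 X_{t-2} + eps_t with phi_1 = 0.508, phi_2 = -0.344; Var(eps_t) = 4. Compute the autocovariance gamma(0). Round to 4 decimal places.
\gamma(0) = 5.2931

Multiply the model equation by X_{t-k} and take expectations. With theta_0 = psi_0 = 1 and psi_j the MA(infinity) weights, this gives
  gamma(k) - sum_i phi_i gamma(k-i) = c_k,
  c_k = sigma^2 * sum_{j=k..q} theta_j psi_{j-k}   (c_k = 0 for k > q),
using gamma(-m) = gamma(m).
Pure AR (q = 0): c_0 = sigma^2 = 4, c_k = 0 for k >= 1.
Equations for k = 0, 1, 2 (AR order 2, c_2 = 0):
  (E0) gamma(0) = phi_1 gamma(1) + phi_2 gamma(2) + c_0
  (E1) gamma(1) = phi_1 gamma(0) + phi_2 gamma(1) + c_1
  (E2) gamma(2) = phi_1 gamma(1) + phi_2 gamma(0)
From (E1): gamma(1) = A gamma(0) + B with
  A = phi_1 / (1 - phi_2) = 0.508 / 1.344 = 0.377976,   B = c_1 / (1 - phi_2) = 0 / 1.344 = 0.
Insert (E2) into (E0): gamma(0) (1 - phi_2^2) = phi_1 (1 + phi_2) gamma(1) + c_0.
  phi_1 (1 + phi_2) = (0.508)(0.656) = 0.333248,   1 - phi_2^2 = 0.881664.
Replace gamma(1) by A gamma(0) + B and collect gamma(0):
  gamma(0) [0.881664 - (0.333248)(0.377976)] = c_0 = 4
  gamma(0) * 0.755704 = 4
  gamma(0) = 4 / 0.755704 = 5.293076.
Therefore gamma(0) = 5.2931 (to 4 decimal places).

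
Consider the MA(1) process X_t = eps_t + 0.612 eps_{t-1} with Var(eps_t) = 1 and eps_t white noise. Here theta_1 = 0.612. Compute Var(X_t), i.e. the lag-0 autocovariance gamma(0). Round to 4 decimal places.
\gamma(0) = 1.3745

For an MA(q) process X_t = eps_t + sum_i theta_i eps_{t-i} with
Var(eps_t) = sigma^2, the variance is
  gamma(0) = sigma^2 * (1 + sum_i theta_i^2).
  sum_i theta_i^2 = (0.612)^2 = 0.374544.
  gamma(0) = 1 * (1 + 0.374544) = 1 * 1.374544 = 1.374544, which rounds to 1.3745.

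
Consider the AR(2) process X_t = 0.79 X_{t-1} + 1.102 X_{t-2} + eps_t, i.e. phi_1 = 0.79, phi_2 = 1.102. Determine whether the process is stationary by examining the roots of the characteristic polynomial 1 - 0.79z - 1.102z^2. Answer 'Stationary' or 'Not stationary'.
\text{Not stationary}

The AR(p) characteristic polynomial is P(z) = 1 - 0.79z - 1.102z^2.
Stationarity requires all roots to lie outside the unit circle, i.e. |z| > 1 for every root.
Set 1 + (-0.79) z + (-1.102) z^2 = 0, i.e. a z^2 + b z + c = 0 with a = -1.102, b = -0.79, c = 1.
Discriminant D = b^2 - 4ac = (-0.79)^2 - 4*(-1.102)*1 = 0.6241 - (-4.408) = 5.0321.
D >= 0, so the roots are real: z = (-b +/- sqrt(D)) / (2a) = (0.79 +/- 2.243234) / (-2.204).
  z_1 = (0.79 + 2.243234) / (-2.204) = -1.3762,   |z_1| = 1.3762.
  z_2 = (0.79 - 2.243234) / (-2.204) = 0.6594,   |z_2| = 0.6594.
Moduli of all roots: 1.3762, 0.6594.
All moduli strictly greater than 1? No.
Verdict: Not stationary.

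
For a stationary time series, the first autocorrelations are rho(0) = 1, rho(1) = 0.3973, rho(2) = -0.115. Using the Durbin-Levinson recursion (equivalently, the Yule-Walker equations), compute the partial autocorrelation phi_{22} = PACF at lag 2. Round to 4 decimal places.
\phi_{22} = -0.3240

The PACF at lag k is phi_{kk}, the last component of the solution
to the Yule-Walker system G_k phi = r_k where
  (G_k)_{ij} = rho(|i - j|), (r_k)_i = rho(i), i,j = 1..k.
Equivalently, Durbin-Levinson gives phi_{kk} iteratively:
  phi_{11} = rho(1)
  phi_{kk} = [rho(k) - sum_{j=1..k-1} phi_{k-1,j} rho(k-j)]
            / [1 - sum_{j=1..k-1} phi_{k-1,j} rho(j)],
  phi_{k,j} = phi_{k-1,j} - phi_{kk} phi_{k-1,k-j},  j = 1..k-1.
Step k = 1:
  phi_11 = rho(1) = 0.3973.
Step k = 2:
  phi_22 = [rho(2) - phi_11 rho(1)] / [1 - phi_11 rho(1)] = [-0.115 - (0.3973)(0.3973)] / [1 - (0.3973)(0.3973)]
         = -0.27284729 / 0.84215271 = -0.324.
Therefore phi_{22} = -0.3240.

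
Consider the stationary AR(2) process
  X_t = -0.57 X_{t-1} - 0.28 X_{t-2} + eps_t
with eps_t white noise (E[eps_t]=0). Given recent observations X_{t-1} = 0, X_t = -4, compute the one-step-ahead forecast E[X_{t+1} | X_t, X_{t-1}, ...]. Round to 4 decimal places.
E[X_{t+1} \mid \mathcal F_t] = 2.2800

For an AR(p) model X_t = c + sum_i phi_i X_{t-i} + eps_t, the
one-step-ahead conditional mean is
  E[X_{t+1} | X_t, ...] = c + sum_i phi_i X_{t+1-i}.
Substitute known values:
  E[X_{t+1} | ...] = (-0.57) * (-4) + (-0.28) * (0)
                   = 2.2800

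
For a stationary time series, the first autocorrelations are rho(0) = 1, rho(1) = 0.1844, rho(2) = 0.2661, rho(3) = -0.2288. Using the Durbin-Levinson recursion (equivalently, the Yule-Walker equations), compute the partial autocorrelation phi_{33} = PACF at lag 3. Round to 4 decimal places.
\phi_{33} = -0.3410

The PACF at lag k is phi_{kk}, the last component of the solution
to the Yule-Walker system G_k phi = r_k where
  (G_k)_{ij} = rho(|i - j|), (r_k)_i = rho(i), i,j = 1..k.
Equivalently, Durbin-Levinson gives phi_{kk} iteratively:
  phi_{11} = rho(1)
  phi_{kk} = [rho(k) - sum_{j=1..k-1} phi_{k-1,j} rho(k-j)]
            / [1 - sum_{j=1..k-1} phi_{k-1,j} rho(j)],
  phi_{k,j} = phi_{k-1,j} - phi_{kk} phi_{k-1,k-j},  j = 1..k-1.
Step k = 1:
  phi_11 = rho(1) = 0.1844.
Step k = 2:
  phi_22 = [rho(2) - phi_11 rho(1)] / [1 - phi_11 rho(1)] = [0.2661 - (0.1844)(0.1844)] / [1 - (0.1844)(0.1844)]
         = 0.23209664 / 0.96599664 = 0.240267.
  Update: phi_21 = phi_11 - phi_22 phi_11 = 0.1844 - (0.240267)(0.1844) = 0.140095.
Step k = 3:
  phi_33 = [rho(3) - phi_21 rho(2) - phi_22 rho(1)] / [1 - phi_21 rho(1) - phi_22 rho(2)]
    numerator   = -0.2288 - (0.140095)(0.2661) - (0.240267)(0.1844) = -0.31038439
    denominator = 1 - (0.140095)(0.1844) - (0.240267)(0.2661) = 0.91023159
  phi_33 = -0.31038439 / 0.91023159 = -0.341.
Therefore phi_{33} = -0.3410.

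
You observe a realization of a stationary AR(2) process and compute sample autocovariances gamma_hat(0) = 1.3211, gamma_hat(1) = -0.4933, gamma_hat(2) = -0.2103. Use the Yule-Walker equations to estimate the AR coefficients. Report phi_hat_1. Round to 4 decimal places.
\hat\phi_{1} = -0.5030

The Yule-Walker equations for an AR(p) process read, in matrix form,
  Gamma_p phi = r_p,   with   (Gamma_p)_{ij} = gamma(|i - j|),
                       (r_p)_i = gamma(i),   i,j = 1..p.
Substitute the sample gammas (Toeplitz matrix and right-hand side of size 2):
  Gamma_p = [[1.3211, -0.4933], [-0.4933, 1.3211]]
  r_p     = [-0.4933, -0.2103]
Written out:
  1.3211 phi_1 - 0.4933 phi_2 = -0.4933
  -0.4933 phi_1 + 1.3211 phi_2 = -0.2103
Solve by Cramer's rule:
  det = gamma(0)^2 - gamma(1)^2 = (1.3211)^2 - (-0.4933)^2 = 1.74530521 - 0.24334489 = 1.50196032
  phi_hat_1 = [gamma(1) gamma(0) - gamma(1) gamma(2)] / det = [(-0.4933)(1.3211) - (-0.4933)(-0.2103)] / 1.50196032 = -0.75543962 / 1.50196032 = -0.503
  phi_hat_2 = [gamma(0) gamma(2) - gamma(1)^2] / det = [(1.3211)(-0.2103) - (-0.4933)^2] / 1.50196032 = -0.52117222 / 1.50196032 = -0.347
So phi_hat = [-0.5030, -0.3470].
Therefore phi_hat_1 = -0.5030.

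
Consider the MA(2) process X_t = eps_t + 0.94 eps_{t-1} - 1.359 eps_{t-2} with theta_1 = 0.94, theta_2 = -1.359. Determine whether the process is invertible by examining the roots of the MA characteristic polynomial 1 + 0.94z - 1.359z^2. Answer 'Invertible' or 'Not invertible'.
\text{Not invertible}

The MA(q) characteristic polynomial is P(z) = 1 + 0.94z - 1.359z^2.
Invertibility requires all roots to lie outside the unit circle, i.e. |z| > 1 for every root.
Set 1 + (0.94) z + (-1.359) z^2 = 0, i.e. a z^2 + b z + c = 0 with a = -1.359, b = 0.94, c = 1.
Discriminant D = b^2 - 4ac = (0.94)^2 - 4*(-1.359)*1 = 0.8836 - (-5.436) = 6.3196.
D >= 0, so the roots are real: z = (-b +/- sqrt(D)) / (2a) = (-0.94 +/- 2.513881) / (-2.718).
  z_1 = (-0.94 + 2.513881) / (-2.718) = -0.5791,   |z_1| = 0.5791.
  z_2 = (-0.94 - 2.513881) / (-2.718) = 1.2707,   |z_2| = 1.2707.
Moduli of all roots: 0.5791, 1.2707.
All moduli strictly greater than 1? No.
Verdict: Not invertible.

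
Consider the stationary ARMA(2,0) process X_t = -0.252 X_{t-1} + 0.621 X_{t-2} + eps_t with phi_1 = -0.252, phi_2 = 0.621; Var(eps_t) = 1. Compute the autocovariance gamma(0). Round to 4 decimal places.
\gamma(0) = 2.9176

Multiply the model equation by X_{t-k} and take expectations. With theta_0 = psi_0 = 1 and psi_j the MA(infinity) weights, this gives
  gamma(k) - sum_i phi_i gamma(k-i) = c_k,
  c_k = sigma^2 * sum_{j=k..q} theta_j psi_{j-k}   (c_k = 0 for k > q),
using gamma(-m) = gamma(m).
Pure AR (q = 0): c_0 = sigma^2 = 1, c_k = 0 for k >= 1.
Equations for k = 0, 1, 2 (AR order 2, c_2 = 0):
  (E0) gamma(0) = phi_1 gamma(1) + phi_2 gamma(2) + c_0
  (E1) gamma(1) = phi_1 gamma(0) + phi_2 gamma(1) + c_1
  (E2) gamma(2) = phi_1 gamma(1) + phi_2 gamma(0)
From (E1): gamma(1) = A gamma(0) + B with
  A = phi_1 / (1 - phi_2) = -0.252 / 0.379 = -0.664908,   B = c_1 / (1 - phi_2) = 0 / 0.379 = 0.
Insert (E2) into (E0): gamma(0) (1 - phi_2^2) = phi_1 (1 + phi_2) gamma(1) + c_0.
  phi_1 (1 + phi_2) = (-0.252)(1.621) = -0.408492,   1 - phi_2^2 = 0.614359.
Replace gamma(1) by A gamma(0) + B and collect gamma(0):
  gamma(0) [0.614359 - (-0.408492)(-0.664908)] = c_0 = 1
  gamma(0) * 0.34275 = 1
  gamma(0) = 1 / 0.34275 = 2.917582.
Therefore gamma(0) = 2.9176 (to 4 decimal places).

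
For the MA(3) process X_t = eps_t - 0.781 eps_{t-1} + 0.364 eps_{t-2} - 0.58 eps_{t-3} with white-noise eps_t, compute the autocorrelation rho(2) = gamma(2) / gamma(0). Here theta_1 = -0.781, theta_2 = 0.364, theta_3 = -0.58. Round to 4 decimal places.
\rho(2) = 0.3930

For an MA(q) process with theta_0 = 1, the autocovariance is
  gamma(k) = sigma^2 * sum_{i=0..q-k} theta_i * theta_{i+k},
and rho(k) = gamma(k) / gamma(0). Sigma^2 cancels.
  numerator   = (1)*(0.364) + (-0.781)*(-0.58) = 0.81698.
  denominator = (1)^2 + (-0.781)^2 + (0.364)^2 + (-0.58)^2 = 2.078857.
  rho(2) = 0.81698 / 2.078857 = 0.3930.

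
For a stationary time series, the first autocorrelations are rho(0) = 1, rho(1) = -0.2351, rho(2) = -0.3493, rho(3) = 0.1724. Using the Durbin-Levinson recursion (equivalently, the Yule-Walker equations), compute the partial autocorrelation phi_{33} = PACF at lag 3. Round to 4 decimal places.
\phi_{33} = -0.0591

The PACF at lag k is phi_{kk}, the last component of the solution
to the Yule-Walker system G_k phi = r_k where
  (G_k)_{ij} = rho(|i - j|), (r_k)_i = rho(i), i,j = 1..k.
Equivalently, Durbin-Levinson gives phi_{kk} iteratively:
  phi_{11} = rho(1)
  phi_{kk} = [rho(k) - sum_{j=1..k-1} phi_{k-1,j} rho(k-j)]
            / [1 - sum_{j=1..k-1} phi_{k-1,j} rho(j)],
  phi_{k,j} = phi_{k-1,j} - phi_{kk} phi_{k-1,k-j},  j = 1..k-1.
Step k = 1:
  phi_11 = rho(1) = -0.2351.
Step k = 2:
  phi_22 = [rho(2) - phi_11 rho(1)] / [1 - phi_11 rho(1)] = [-0.3493 - (-0.2351)(-0.2351)] / [1 - (-0.2351)(-0.2351)]
         = -0.40457201 / 0.94472799 = -0.428242.
  Update: phi_21 = phi_11 - phi_22 phi_11 = -0.2351 - (-0.428242)(-0.2351) = -0.33578.
Step k = 3:
  phi_33 = [rho(3) - phi_21 rho(2) - phi_22 rho(1)] / [1 - phi_21 rho(1) - phi_22 rho(2)]
    numerator   = 0.1724 - (-0.33578)(-0.3493) - (-0.428242)(-0.2351) = -0.04556748
    denominator = 1 - (-0.33578)(-0.2351) - (-0.428242)(-0.3493) = 0.77147335
  phi_33 = -0.04556748 / 0.77147335 = -0.0591.
Therefore phi_{33} = -0.0591.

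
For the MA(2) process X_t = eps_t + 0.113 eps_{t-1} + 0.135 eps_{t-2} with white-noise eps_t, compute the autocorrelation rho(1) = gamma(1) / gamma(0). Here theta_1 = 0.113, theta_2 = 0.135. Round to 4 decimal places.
\rho(1) = 0.1244

For an MA(q) process with theta_0 = 1, the autocovariance is
  gamma(k) = sigma^2 * sum_{i=0..q-k} theta_i * theta_{i+k},
and rho(k) = gamma(k) / gamma(0). Sigma^2 cancels.
  numerator   = (1)*(0.113) + (0.113)*(0.135) = 0.128255.
  denominator = (1)^2 + (0.113)^2 + (0.135)^2 = 1.030994.
  rho(1) = 0.128255 / 1.030994 = 0.1244.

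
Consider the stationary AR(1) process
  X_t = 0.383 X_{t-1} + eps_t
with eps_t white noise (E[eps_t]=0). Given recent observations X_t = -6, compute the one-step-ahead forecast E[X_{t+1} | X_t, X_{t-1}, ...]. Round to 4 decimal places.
E[X_{t+1} \mid \mathcal F_t] = -2.2980

For an AR(p) model X_t = c + sum_i phi_i X_{t-i} + eps_t, the
one-step-ahead conditional mean is
  E[X_{t+1} | X_t, ...] = c + sum_i phi_i X_{t+1-i}.
Substitute known values:
  E[X_{t+1} | ...] = (0.383) * (-6)
                   = -2.2980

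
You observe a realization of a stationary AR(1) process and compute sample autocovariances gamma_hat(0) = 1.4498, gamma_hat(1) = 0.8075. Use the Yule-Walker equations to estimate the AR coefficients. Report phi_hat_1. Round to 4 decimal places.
\hat\phi_{1} = 0.5570

The Yule-Walker equations for an AR(p) process read, in matrix form,
  Gamma_p phi = r_p,   with   (Gamma_p)_{ij} = gamma(|i - j|),
                       (r_p)_i = gamma(i),   i,j = 1..p.
Substitute the sample gammas (Toeplitz matrix and right-hand side of size 1):
  Gamma_p = [[1.4498]]
  r_p     = [0.8075]
With p = 1 this is the single equation gamma(0) phi_1 = gamma(1):
  phi_hat_1 = gamma(1) / gamma(0) = 0.8075 / 1.4498 = 0.5570.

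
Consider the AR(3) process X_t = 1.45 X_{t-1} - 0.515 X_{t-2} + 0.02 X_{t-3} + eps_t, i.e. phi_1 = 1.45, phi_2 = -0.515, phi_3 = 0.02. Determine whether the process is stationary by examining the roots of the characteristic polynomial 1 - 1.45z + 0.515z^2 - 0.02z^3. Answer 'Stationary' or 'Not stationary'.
\text{Stationary}

The AR(p) characteristic polynomial is P(z) = 1 - 1.45z + 0.515z^2 - 0.02z^3.
Stationarity requires all roots to lie outside the unit circle, i.e. |z| > 1 for every root.
Degree 3: look for a simple real root z0 first, then factor out (1 - z/z0) and solve the remaining quadratic.
Testing z0 = 2: P(2) = 1 + (-1.45)(2) + (0.515)(2)^2 + (-0.02)(2)^3
  = 1 + (-2.9) + (2.06) + (-0.16) = 0.  So z_0 = 2 is a root, |z_0| = 2.
Divide out the factor (1 - 0.5 z) = (1 - z/z0) (since 1/z0 = 0.5):
  P(z) = (1 - 0.5 z)(1 + (-0.95) z + (0.04) z^2)
  [check: z-coef -0.95 - (0.5) = -1.45; z^2-coef 0.04 - (0.5)(-0.95) = 0.515; z^3-coef -(0.5)(0.04) = -0.02.]
Remaining roots from the quadratic factor 1 + (-0.95) z + (0.04) z^2:
  Set 1 + (-0.95) z + (0.04) z^2 = 0, i.e. a z^2 + b z + c = 0 with a = 0.04, b = -0.95, c = 1.
  Discriminant D = b^2 - 4ac = (-0.95)^2 - 4*(0.04)*1 = 0.9025 - (0.16) = 0.7425.
  D >= 0, so the roots are real: z = (-b +/- sqrt(D)) / (2a) = (0.95 +/- 0.861684) / (0.08).
    z_1 = (0.95 + 0.861684) / (0.08) = 22.6461,   |z_1| = 22.6461.
    z_2 = (0.95 - 0.861684) / (0.08) = 1.1039,   |z_2| = 1.1039.
Moduli of all roots: 2.0000, 22.6461, 1.1039.
All moduli strictly greater than 1? Yes.
Verdict: Stationary.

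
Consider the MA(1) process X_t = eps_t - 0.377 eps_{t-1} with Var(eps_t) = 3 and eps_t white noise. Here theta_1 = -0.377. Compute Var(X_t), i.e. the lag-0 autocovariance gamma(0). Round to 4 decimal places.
\gamma(0) = 3.4264

For an MA(q) process X_t = eps_t + sum_i theta_i eps_{t-i} with
Var(eps_t) = sigma^2, the variance is
  gamma(0) = sigma^2 * (1 + sum_i theta_i^2).
  sum_i theta_i^2 = (-0.377)^2 = 0.142129.
  gamma(0) = 3 * (1 + 0.142129) = 3 * 1.142129 = 3.426387, which rounds to 3.4264.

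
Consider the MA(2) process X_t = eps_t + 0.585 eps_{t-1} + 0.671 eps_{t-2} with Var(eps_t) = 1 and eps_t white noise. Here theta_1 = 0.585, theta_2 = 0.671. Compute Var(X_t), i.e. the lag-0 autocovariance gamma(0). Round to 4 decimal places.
\gamma(0) = 1.7925

For an MA(q) process X_t = eps_t + sum_i theta_i eps_{t-i} with
Var(eps_t) = sigma^2, the variance is
  gamma(0) = sigma^2 * (1 + sum_i theta_i^2).
  sum_i theta_i^2 = (0.585)^2 + (0.671)^2 = 0.342225 + 0.450241 = 0.792466.
  gamma(0) = 1 * (1 + 0.792466) = 1 * 1.792466 = 1.792466, which rounds to 1.7925.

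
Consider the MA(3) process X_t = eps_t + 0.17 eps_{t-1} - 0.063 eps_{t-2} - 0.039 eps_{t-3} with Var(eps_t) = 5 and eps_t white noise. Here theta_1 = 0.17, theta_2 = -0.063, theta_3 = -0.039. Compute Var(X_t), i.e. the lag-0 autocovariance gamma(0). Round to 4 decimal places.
\gamma(0) = 5.1720

For an MA(q) process X_t = eps_t + sum_i theta_i eps_{t-i} with
Var(eps_t) = sigma^2, the variance is
  gamma(0) = sigma^2 * (1 + sum_i theta_i^2).
  sum_i theta_i^2 = (0.17)^2 + (-0.063)^2 + (-0.039)^2 = 0.0289 + 0.003969 + 0.001521 = 0.03439.
  gamma(0) = 5 * (1 + 0.03439) = 5 * 1.03439 = 5.17195, which rounds to 5.1720.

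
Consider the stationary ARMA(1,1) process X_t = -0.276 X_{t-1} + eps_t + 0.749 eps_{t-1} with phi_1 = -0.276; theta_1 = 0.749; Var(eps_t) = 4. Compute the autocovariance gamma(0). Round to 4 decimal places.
\gamma(0) = 4.9687

Multiply the model equation by X_{t-k} and take expectations. With theta_0 = psi_0 = 1 and psi_j the MA(infinity) weights, this gives
  gamma(k) - sum_i phi_i gamma(k-i) = c_k,
  c_k = sigma^2 * sum_{j=k..q} theta_j psi_{j-k}   (c_k = 0 for k > q),
using gamma(-m) = gamma(m).
psi-weights needed (psi_j = theta_j + sum_i phi_i psi_{j-i}):
  psi_1 = theta_1 + phi_1 = 0.749 + (-0.276) = 0.473
Right-hand sides:
  c_0 = sigma^2 (1 + theta_1 psi_1) = 4 * (1 + (0.749)(0.473)) = 4 * 1.354277 = 5.417108
  c_1 = sigma^2 theta_1 = 4 * (0.749) = 2.996
  c_2 = 0
Equations for k = 0 and k = 1 (AR order 1):
  gamma(0) = phi_1 gamma(1) + c_0
  gamma(1) = phi_1 gamma(0) + c_1
Substituting the second into the first: gamma(0) (1 - phi_1^2) = c_0 + phi_1 c_1, so
  gamma(0) = (c_0 + phi_1 c_1) / (1 - phi_1^2) = (5.417108 + (-0.276)(2.996)) / (1 - (-0.276)^2) = 4.590212 / 0.923824 = 4.968708.
Therefore gamma(0) = 4.9687 (to 4 decimal places).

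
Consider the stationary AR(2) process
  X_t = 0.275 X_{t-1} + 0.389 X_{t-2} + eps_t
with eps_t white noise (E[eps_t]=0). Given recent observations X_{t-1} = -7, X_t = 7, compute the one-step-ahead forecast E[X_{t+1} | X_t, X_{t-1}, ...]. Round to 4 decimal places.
E[X_{t+1} \mid \mathcal F_t] = -0.7980

For an AR(p) model X_t = c + sum_i phi_i X_{t-i} + eps_t, the
one-step-ahead conditional mean is
  E[X_{t+1} | X_t, ...] = c + sum_i phi_i X_{t+1-i}.
Substitute known values:
  E[X_{t+1} | ...] = (0.275) * (7) + (0.389) * (-7)
                   = -0.7980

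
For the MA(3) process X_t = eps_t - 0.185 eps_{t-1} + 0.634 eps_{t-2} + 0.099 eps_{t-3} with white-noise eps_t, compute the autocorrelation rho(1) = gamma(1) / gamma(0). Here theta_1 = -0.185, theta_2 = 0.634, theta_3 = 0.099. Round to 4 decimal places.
\rho(1) = -0.1656

For an MA(q) process with theta_0 = 1, the autocovariance is
  gamma(k) = sigma^2 * sum_{i=0..q-k} theta_i * theta_{i+k},
and rho(k) = gamma(k) / gamma(0). Sigma^2 cancels.
  numerator   = (1)*(-0.185) + (-0.185)*(0.634) + (0.634)*(0.099) = -0.239524.
  denominator = (1)^2 + (-0.185)^2 + (0.634)^2 + (0.099)^2 = 1.445982.
  rho(1) = -0.239524 / 1.445982 = -0.1656.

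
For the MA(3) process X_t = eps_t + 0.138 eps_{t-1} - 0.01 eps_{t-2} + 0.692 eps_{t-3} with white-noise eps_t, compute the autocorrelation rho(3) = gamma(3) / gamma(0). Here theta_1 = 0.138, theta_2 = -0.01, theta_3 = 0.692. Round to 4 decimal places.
\rho(3) = 0.4619

For an MA(q) process with theta_0 = 1, the autocovariance is
  gamma(k) = sigma^2 * sum_{i=0..q-k} theta_i * theta_{i+k},
and rho(k) = gamma(k) / gamma(0). Sigma^2 cancels.
  numerator   = (1)*(0.692) = 0.692.
  denominator = (1)^2 + (0.138)^2 + (-0.01)^2 + (0.692)^2 = 1.498008.
  rho(3) = 0.692 / 1.498008 = 0.4619.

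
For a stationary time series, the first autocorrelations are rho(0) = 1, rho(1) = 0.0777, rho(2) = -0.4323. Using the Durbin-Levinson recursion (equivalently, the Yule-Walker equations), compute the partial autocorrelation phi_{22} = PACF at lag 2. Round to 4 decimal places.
\phi_{22} = -0.4410

The PACF at lag k is phi_{kk}, the last component of the solution
to the Yule-Walker system G_k phi = r_k where
  (G_k)_{ij} = rho(|i - j|), (r_k)_i = rho(i), i,j = 1..k.
Equivalently, Durbin-Levinson gives phi_{kk} iteratively:
  phi_{11} = rho(1)
  phi_{kk} = [rho(k) - sum_{j=1..k-1} phi_{k-1,j} rho(k-j)]
            / [1 - sum_{j=1..k-1} phi_{k-1,j} rho(j)],
  phi_{k,j} = phi_{k-1,j} - phi_{kk} phi_{k-1,k-j},  j = 1..k-1.
Step k = 1:
  phi_11 = rho(1) = 0.0777.
Step k = 2:
  phi_22 = [rho(2) - phi_11 rho(1)] / [1 - phi_11 rho(1)] = [-0.4323 - (0.0777)(0.0777)] / [1 - (0.0777)(0.0777)]
         = -0.43833729 / 0.99396271 = -0.441.
Therefore phi_{22} = -0.4410.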